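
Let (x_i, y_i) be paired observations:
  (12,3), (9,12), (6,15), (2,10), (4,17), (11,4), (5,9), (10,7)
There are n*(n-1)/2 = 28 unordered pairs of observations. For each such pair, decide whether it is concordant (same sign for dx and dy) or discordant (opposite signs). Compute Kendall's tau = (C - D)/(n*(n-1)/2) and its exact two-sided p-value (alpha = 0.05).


Step 1: Enumerate the 28 unordered pairs (i,j) with i<j and classify each by sign(x_j-x_i) * sign(y_j-y_i).
  (1,2):dx=-3,dy=+9->D; (1,3):dx=-6,dy=+12->D; (1,4):dx=-10,dy=+7->D; (1,5):dx=-8,dy=+14->D
  (1,6):dx=-1,dy=+1->D; (1,7):dx=-7,dy=+6->D; (1,8):dx=-2,dy=+4->D; (2,3):dx=-3,dy=+3->D
  (2,4):dx=-7,dy=-2->C; (2,5):dx=-5,dy=+5->D; (2,6):dx=+2,dy=-8->D; (2,7):dx=-4,dy=-3->C
  (2,8):dx=+1,dy=-5->D; (3,4):dx=-4,dy=-5->C; (3,5):dx=-2,dy=+2->D; (3,6):dx=+5,dy=-11->D
  (3,7):dx=-1,dy=-6->C; (3,8):dx=+4,dy=-8->D; (4,5):dx=+2,dy=+7->C; (4,6):dx=+9,dy=-6->D
  (4,7):dx=+3,dy=-1->D; (4,8):dx=+8,dy=-3->D; (5,6):dx=+7,dy=-13->D; (5,7):dx=+1,dy=-8->D
  (5,8):dx=+6,dy=-10->D; (6,7):dx=-6,dy=+5->D; (6,8):dx=-1,dy=+3->D; (7,8):dx=+5,dy=-2->D
Step 2: C = 5, D = 23, total pairs = 28.
Step 3: tau = (C - D)/(n(n-1)/2) = (5 - 23)/28 = -0.642857.
Step 4: Exact two-sided p-value (enumerate n! = 40320 permutations of y under H0): p = 0.031151.
Step 5: alpha = 0.05. reject H0.

tau_b = -0.6429 (C=5, D=23), p = 0.031151, reject H0.


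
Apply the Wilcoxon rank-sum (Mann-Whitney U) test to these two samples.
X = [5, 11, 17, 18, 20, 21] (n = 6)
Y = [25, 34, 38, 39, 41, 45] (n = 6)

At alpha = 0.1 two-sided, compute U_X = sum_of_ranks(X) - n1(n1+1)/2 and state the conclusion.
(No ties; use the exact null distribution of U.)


Step 1: Combine and sort all 12 observations; assign midranks.
sorted (value, group): (5,X), (11,X), (17,X), (18,X), (20,X), (21,X), (25,Y), (34,Y), (38,Y), (39,Y), (41,Y), (45,Y)
ranks: 5->1, 11->2, 17->3, 18->4, 20->5, 21->6, 25->7, 34->8, 38->9, 39->10, 41->11, 45->12
Step 2: Rank sum for X: R1 = 1 + 2 + 3 + 4 + 5 + 6 = 21.
Step 3: U_X = R1 - n1(n1+1)/2 = 21 - 6*7/2 = 21 - 21 = 0.
       U_Y = n1*n2 - U_X = 36 - 0 = 36.
Step 4: No ties, so the exact null distribution of U (based on enumerating the C(12,6) = 924 equally likely rank assignments) gives the two-sided p-value.
Step 5: p-value = 0.002165; compare to alpha = 0.1. reject H0.

U_X = 0, p = 0.002165, reject H0 at alpha = 0.1.


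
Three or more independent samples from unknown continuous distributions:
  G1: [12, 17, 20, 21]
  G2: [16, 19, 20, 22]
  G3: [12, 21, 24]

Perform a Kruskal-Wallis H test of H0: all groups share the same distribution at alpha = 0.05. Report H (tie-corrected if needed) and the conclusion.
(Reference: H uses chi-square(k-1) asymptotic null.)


Step 1: Combine all N = 11 observations and assign midranks.
sorted (value, group, rank): (12,G1,1.5), (12,G3,1.5), (16,G2,3), (17,G1,4), (19,G2,5), (20,G1,6.5), (20,G2,6.5), (21,G1,8.5), (21,G3,8.5), (22,G2,10), (24,G3,11)
Step 2: Sum ranks within each group.
R_1 = 20.5 (n_1 = 4)
R_2 = 24.5 (n_2 = 4)
R_3 = 21 (n_3 = 3)
Step 3: H = 12/(N(N+1)) * sum(R_i^2/n_i) - 3(N+1)
     = 12/(11*12) * (20.5^2/4 + 24.5^2/4 + 21^2/3) - 3*12
     = 0.090909 * 402.125 - 36
     = 0.556818.
Step 4: Ties present; correction factor C = 1 - 18/(11^3 - 11) = 0.986364. Corrected H = 0.556818 / 0.986364 = 0.564516.
Step 5: Under H0, H ~ chi^2(2); p-value = 0.754079.
Step 6: alpha = 0.05. fail to reject H0.

H = 0.5645, df = 2, p = 0.754079, fail to reject H0.


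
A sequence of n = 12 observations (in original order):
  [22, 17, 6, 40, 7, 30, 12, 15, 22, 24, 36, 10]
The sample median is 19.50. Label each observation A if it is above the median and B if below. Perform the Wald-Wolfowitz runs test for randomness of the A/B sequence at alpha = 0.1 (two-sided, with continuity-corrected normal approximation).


Step 1: Compute median = 19.50; label A = above, B = below.
Labels in order: ABBABABBAAAB  (n_A = 6, n_B = 6)
Step 2: Count runs R = 8.
Step 3: Under H0 (random ordering), E[R] = 2*n_A*n_B/(n_A+n_B) + 1 = 2*6*6/12 + 1 = 7.0000.
        Var[R] = 2*n_A*n_B*(2*n_A*n_B - n_A - n_B) / ((n_A+n_B)^2 * (n_A+n_B-1)) = 4320/1584 = 2.7273.
        SD[R] = 1.6514.
Step 4: Continuity-corrected z = (R - 0.5 - E[R]) / SD[R] = (8 - 0.5 - 7.0000) / 1.6514 = 0.3028.
Step 5: Two-sided p-value via normal approximation = 2*(1 - Phi(|z|)) = 0.762069.
Step 6: alpha = 0.1. fail to reject H0.

R = 8, z = 0.3028, p = 0.762069, fail to reject H0.


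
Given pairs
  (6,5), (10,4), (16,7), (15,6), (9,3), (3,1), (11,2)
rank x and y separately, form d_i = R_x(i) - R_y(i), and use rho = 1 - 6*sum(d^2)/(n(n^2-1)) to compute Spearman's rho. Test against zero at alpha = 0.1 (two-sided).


Step 1: Rank x and y separately (midranks; no ties here).
rank(x): 6->2, 10->4, 16->7, 15->6, 9->3, 3->1, 11->5
rank(y): 5->5, 4->4, 7->7, 6->6, 3->3, 1->1, 2->2
Step 2: d_i = R_x(i) - R_y(i); compute d_i^2.
  (2-5)^2=9, (4-4)^2=0, (7-7)^2=0, (6-6)^2=0, (3-3)^2=0, (1-1)^2=0, (5-2)^2=9
sum(d^2) = 18.
Step 3: rho = 1 - 6*18 / (7*(7^2 - 1)) = 1 - 108/336 = 0.678571.
Step 4: Under H0, t = rho * sqrt((n-2)/(1-rho^2)) = 2.0657 ~ t(5).
Step 5: Two-sided p-value from the t-distribution with 5 df = 0.093750.
Step 6: alpha = 0.1. reject H0.

rho = 0.6786, p = 0.093750, reject H0 at alpha = 0.1.


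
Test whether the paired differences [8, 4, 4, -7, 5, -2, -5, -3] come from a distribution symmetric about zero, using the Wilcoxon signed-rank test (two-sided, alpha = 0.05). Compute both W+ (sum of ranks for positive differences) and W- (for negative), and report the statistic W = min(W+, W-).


Step 1: Drop any zero differences (none here) and take |d_i|.
|d| = [8, 4, 4, 7, 5, 2, 5, 3]
Step 2: Midrank |d_i| (ties get averaged ranks).
ranks: |8|->8, |4|->3.5, |4|->3.5, |7|->7, |5|->5.5, |2|->1, |5|->5.5, |3|->2
Step 3: Attach original signs; sum ranks with positive sign and with negative sign.
W+ = 8 + 3.5 + 3.5 + 5.5 = 20.5
W- = 7 + 1 + 5.5 + 2 = 15.5
(Check: W+ + W- = 36 should equal n(n+1)/2 = 36.)
Step 4: Test statistic W = min(W+, W-) = 15.5.
Step 5: Ties in |d|, so use the tie-corrected normal approximation.
        E[W] = n(n+1)/4 = 8*9/4 = 18.
        Tie groups: |d|=4 (t=2), |d|=5 (t=2); sum(t^3 - t) = 12.
        Var[W] = n(n+1)(2n+1)/24 - sum(t^3-t)/48 = 1224/24 - 12/48 = 50.75.
        z = (W - E[W]) / sqrt(Var[W]) = (15.5 - 18) / 7.1239 = -0.3509.
        Two-sided p = 2*Phi(z) = 0.725640.
Step 6: alpha = 0.05. fail to reject H0.

W+ = 20.5, W- = 15.5, W = min = 15.5, p = 0.725640, fail to reject H0.


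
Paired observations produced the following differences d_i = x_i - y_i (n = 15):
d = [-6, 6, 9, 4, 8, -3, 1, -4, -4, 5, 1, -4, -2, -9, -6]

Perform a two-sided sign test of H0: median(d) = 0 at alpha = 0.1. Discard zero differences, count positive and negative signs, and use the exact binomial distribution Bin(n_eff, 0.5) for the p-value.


Step 1: Discard zero differences. Original n = 15; n_eff = number of nonzero differences = 15.
Nonzero differences (with sign): -6, +6, +9, +4, +8, -3, +1, -4, -4, +5, +1, -4, -2, -9, -6
Step 2: Count signs: positive = 7, negative = 8.
Step 3: Under H0: P(positive) = 0.5, so the number of positives S ~ Bin(15, 0.5).
Step 4: Two-sided exact p-value = sum of Bin(15,0.5) probabilities at or below the observed probability = 1.000000.
Step 5: alpha = 0.1. fail to reject H0.

n_eff = 15, pos = 7, neg = 8, p = 1.000000, fail to reject H0.


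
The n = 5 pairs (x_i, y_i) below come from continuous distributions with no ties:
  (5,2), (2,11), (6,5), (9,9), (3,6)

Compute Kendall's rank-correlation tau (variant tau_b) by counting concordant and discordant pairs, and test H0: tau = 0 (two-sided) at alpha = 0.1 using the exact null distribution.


Step 1: Enumerate the 10 unordered pairs (i,j) with i<j and classify each by sign(x_j-x_i) * sign(y_j-y_i).
  (1,2):dx=-3,dy=+9->D; (1,3):dx=+1,dy=+3->C; (1,4):dx=+4,dy=+7->C; (1,5):dx=-2,dy=+4->D
  (2,3):dx=+4,dy=-6->D; (2,4):dx=+7,dy=-2->D; (2,5):dx=+1,dy=-5->D; (3,4):dx=+3,dy=+4->C
  (3,5):dx=-3,dy=+1->D; (4,5):dx=-6,dy=-3->C
Step 2: C = 4, D = 6, total pairs = 10.
Step 3: tau = (C - D)/(n(n-1)/2) = (4 - 6)/10 = -0.200000.
Step 4: Exact two-sided p-value (enumerate n! = 120 permutations of y under H0): p = 0.816667.
Step 5: alpha = 0.1. fail to reject H0.

tau_b = -0.2000 (C=4, D=6), p = 0.816667, fail to reject H0.


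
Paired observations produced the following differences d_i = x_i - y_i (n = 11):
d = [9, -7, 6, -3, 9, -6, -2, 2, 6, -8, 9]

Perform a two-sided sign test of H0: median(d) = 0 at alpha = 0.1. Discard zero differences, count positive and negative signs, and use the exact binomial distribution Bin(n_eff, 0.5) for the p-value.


Step 1: Discard zero differences. Original n = 11; n_eff = number of nonzero differences = 11.
Nonzero differences (with sign): +9, -7, +6, -3, +9, -6, -2, +2, +6, -8, +9
Step 2: Count signs: positive = 6, negative = 5.
Step 3: Under H0: P(positive) = 0.5, so the number of positives S ~ Bin(11, 0.5).
Step 4: Two-sided exact p-value = sum of Bin(11,0.5) probabilities at or below the observed probability = 1.000000.
Step 5: alpha = 0.1. fail to reject H0.

n_eff = 11, pos = 6, neg = 5, p = 1.000000, fail to reject H0.


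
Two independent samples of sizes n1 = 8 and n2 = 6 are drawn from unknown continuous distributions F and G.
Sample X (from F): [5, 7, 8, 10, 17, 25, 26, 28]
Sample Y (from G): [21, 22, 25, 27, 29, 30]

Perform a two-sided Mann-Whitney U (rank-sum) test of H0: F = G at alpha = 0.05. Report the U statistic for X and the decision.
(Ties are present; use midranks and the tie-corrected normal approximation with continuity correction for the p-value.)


Step 1: Combine and sort all 14 observations; assign midranks.
sorted (value, group): (5,X), (7,X), (8,X), (10,X), (17,X), (21,Y), (22,Y), (25,X), (25,Y), (26,X), (27,Y), (28,X), (29,Y), (30,Y)
ranks: 5->1, 7->2, 8->3, 10->4, 17->5, 21->6, 22->7, 25->8.5, 25->8.5, 26->10, 27->11, 28->12, 29->13, 30->14
Step 2: Rank sum for X: R1 = 1 + 2 + 3 + 4 + 5 + 8.5 + 10 + 12 = 45.5.
Step 3: U_X = R1 - n1(n1+1)/2 = 45.5 - 8*9/2 = 45.5 - 36 = 9.5.
       U_Y = n1*n2 - U_X = 48 - 9.5 = 38.5.
Step 4: Ties are present, so use the tie-corrected normal approximation (with continuity correction) for the p-value.
Step 5: p-value = 0.070392; compare to alpha = 0.05. fail to reject H0.

U_X = 9.5, p = 0.070392, fail to reject H0 at alpha = 0.05.


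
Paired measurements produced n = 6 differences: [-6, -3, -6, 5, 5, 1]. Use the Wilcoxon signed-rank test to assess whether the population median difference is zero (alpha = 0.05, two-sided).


Step 1: Drop any zero differences (none here) and take |d_i|.
|d| = [6, 3, 6, 5, 5, 1]
Step 2: Midrank |d_i| (ties get averaged ranks).
ranks: |6|->5.5, |3|->2, |6|->5.5, |5|->3.5, |5|->3.5, |1|->1
Step 3: Attach original signs; sum ranks with positive sign and with negative sign.
W+ = 3.5 + 3.5 + 1 = 8
W- = 5.5 + 2 + 5.5 = 13
(Check: W+ + W- = 21 should equal n(n+1)/2 = 21.)
Step 4: Test statistic W = min(W+, W-) = 8.
Step 5: Ties in |d|, so use the tie-corrected normal approximation.
        E[W] = n(n+1)/4 = 6*7/4 = 10.5.
        Tie groups: |d|=5 (t=2), |d|=6 (t=2); sum(t^3 - t) = 12.
        Var[W] = n(n+1)(2n+1)/24 - sum(t^3-t)/48 = 546/24 - 12/48 = 22.5.
        z = (W - E[W]) / sqrt(Var[W]) = (8 - 10.5) / 4.7434 = -0.5270.
        Two-sided p = 2*Phi(z) = 0.598161.
Step 6: alpha = 0.05. fail to reject H0.

W+ = 8, W- = 13, W = min = 8, p = 0.598161, fail to reject H0.


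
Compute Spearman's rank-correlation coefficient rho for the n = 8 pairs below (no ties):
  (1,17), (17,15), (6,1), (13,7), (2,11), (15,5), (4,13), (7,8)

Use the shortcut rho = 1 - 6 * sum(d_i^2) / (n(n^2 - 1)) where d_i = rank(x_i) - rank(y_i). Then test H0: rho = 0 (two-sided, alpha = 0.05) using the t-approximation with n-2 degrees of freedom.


Step 1: Rank x and y separately (midranks; no ties here).
rank(x): 1->1, 17->8, 6->4, 13->6, 2->2, 15->7, 4->3, 7->5
rank(y): 17->8, 15->7, 1->1, 7->3, 11->5, 5->2, 13->6, 8->4
Step 2: d_i = R_x(i) - R_y(i); compute d_i^2.
  (1-8)^2=49, (8-7)^2=1, (4-1)^2=9, (6-3)^2=9, (2-5)^2=9, (7-2)^2=25, (3-6)^2=9, (5-4)^2=1
sum(d^2) = 112.
Step 3: rho = 1 - 6*112 / (8*(8^2 - 1)) = 1 - 672/504 = -0.333333.
Step 4: Under H0, t = rho * sqrt((n-2)/(1-rho^2)) = -0.8660 ~ t(6).
Step 5: Two-sided p-value from the t-distribution with 6 df = 0.419753.
Step 6: alpha = 0.05. fail to reject H0.

rho = -0.3333, p = 0.419753, fail to reject H0 at alpha = 0.05.


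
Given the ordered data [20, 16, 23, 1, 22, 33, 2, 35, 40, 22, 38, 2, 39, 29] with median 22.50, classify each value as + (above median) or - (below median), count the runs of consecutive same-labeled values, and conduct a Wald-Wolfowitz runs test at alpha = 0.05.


Step 1: Compute median = 22.50; label A = above, B = below.
Labels in order: BBABBABAABABAA  (n_A = 7, n_B = 7)
Step 2: Count runs R = 10.
Step 3: Under H0 (random ordering), E[R] = 2*n_A*n_B/(n_A+n_B) + 1 = 2*7*7/14 + 1 = 8.0000.
        Var[R] = 2*n_A*n_B*(2*n_A*n_B - n_A - n_B) / ((n_A+n_B)^2 * (n_A+n_B-1)) = 8232/2548 = 3.2308.
        SD[R] = 1.7974.
Step 4: Continuity-corrected z = (R - 0.5 - E[R]) / SD[R] = (10 - 0.5 - 8.0000) / 1.7974 = 0.8345.
Step 5: Two-sided p-value via normal approximation = 2*(1 - Phi(|z|)) = 0.403986.
Step 6: alpha = 0.05. fail to reject H0.

R = 10, z = 0.8345, p = 0.403986, fail to reject H0.


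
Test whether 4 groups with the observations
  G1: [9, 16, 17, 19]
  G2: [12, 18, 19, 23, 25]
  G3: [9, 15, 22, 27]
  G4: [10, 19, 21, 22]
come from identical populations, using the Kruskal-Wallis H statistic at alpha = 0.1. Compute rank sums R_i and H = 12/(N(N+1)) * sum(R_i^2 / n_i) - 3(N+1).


Step 1: Combine all N = 17 observations and assign midranks.
sorted (value, group, rank): (9,G1,1.5), (9,G3,1.5), (10,G4,3), (12,G2,4), (15,G3,5), (16,G1,6), (17,G1,7), (18,G2,8), (19,G1,10), (19,G2,10), (19,G4,10), (21,G4,12), (22,G3,13.5), (22,G4,13.5), (23,G2,15), (25,G2,16), (27,G3,17)
Step 2: Sum ranks within each group.
R_1 = 24.5 (n_1 = 4)
R_2 = 53 (n_2 = 5)
R_3 = 37 (n_3 = 4)
R_4 = 38.5 (n_4 = 4)
Step 3: H = 12/(N(N+1)) * sum(R_i^2/n_i) - 3(N+1)
     = 12/(17*18) * (24.5^2/4 + 53^2/5 + 37^2/4 + 38.5^2/4) - 3*18
     = 0.039216 * 1424.67 - 54
     = 1.869608.
Step 4: Ties present; correction factor C = 1 - 36/(17^3 - 17) = 0.992647. Corrected H = 1.869608 / 0.992647 = 1.883457.
Step 5: Under H0, H ~ chi^2(3); p-value = 0.596944.
Step 6: alpha = 0.1. fail to reject H0.

H = 1.8835, df = 3, p = 0.596944, fail to reject H0.


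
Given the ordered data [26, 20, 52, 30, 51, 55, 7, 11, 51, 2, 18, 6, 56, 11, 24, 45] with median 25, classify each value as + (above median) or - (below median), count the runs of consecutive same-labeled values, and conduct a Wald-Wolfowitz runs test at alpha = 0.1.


Step 1: Compute median = 25; label A = above, B = below.
Labels in order: ABAAAABBABBBABBA  (n_A = 8, n_B = 8)
Step 2: Count runs R = 9.
Step 3: Under H0 (random ordering), E[R] = 2*n_A*n_B/(n_A+n_B) + 1 = 2*8*8/16 + 1 = 9.0000.
        Var[R] = 2*n_A*n_B*(2*n_A*n_B - n_A - n_B) / ((n_A+n_B)^2 * (n_A+n_B-1)) = 14336/3840 = 3.7333.
        SD[R] = 1.9322.
Step 4: R = E[R], so z = 0 with no continuity correction.
Step 5: Two-sided p-value via normal approximation = 2*(1 - Phi(|z|)) = 1.000000.
Step 6: alpha = 0.1. fail to reject H0.

R = 9, z = 0.0000, p = 1.000000, fail to reject H0.


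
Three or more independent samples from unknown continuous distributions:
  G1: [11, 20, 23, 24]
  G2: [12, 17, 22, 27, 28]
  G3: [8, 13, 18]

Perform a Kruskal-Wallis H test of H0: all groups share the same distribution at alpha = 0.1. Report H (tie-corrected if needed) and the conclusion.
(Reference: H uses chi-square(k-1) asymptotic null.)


Step 1: Combine all N = 12 observations and assign midranks.
sorted (value, group, rank): (8,G3,1), (11,G1,2), (12,G2,3), (13,G3,4), (17,G2,5), (18,G3,6), (20,G1,7), (22,G2,8), (23,G1,9), (24,G1,10), (27,G2,11), (28,G2,12)
Step 2: Sum ranks within each group.
R_1 = 28 (n_1 = 4)
R_2 = 39 (n_2 = 5)
R_3 = 11 (n_3 = 3)
Step 3: H = 12/(N(N+1)) * sum(R_i^2/n_i) - 3(N+1)
     = 12/(12*13) * (28^2/4 + 39^2/5 + 11^2/3) - 3*13
     = 0.076923 * 540.533 - 39
     = 2.579487.
Step 4: No ties, so H is used without correction.
Step 5: Under H0, H ~ chi^2(2); p-value = 0.275341.
Step 6: alpha = 0.1. fail to reject H0.

H = 2.5795, df = 2, p = 0.275341, fail to reject H0.


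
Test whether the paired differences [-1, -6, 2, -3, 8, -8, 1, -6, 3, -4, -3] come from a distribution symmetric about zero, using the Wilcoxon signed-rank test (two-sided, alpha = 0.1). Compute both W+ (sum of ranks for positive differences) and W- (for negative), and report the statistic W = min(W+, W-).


Step 1: Drop any zero differences (none here) and take |d_i|.
|d| = [1, 6, 2, 3, 8, 8, 1, 6, 3, 4, 3]
Step 2: Midrank |d_i| (ties get averaged ranks).
ranks: |1|->1.5, |6|->8.5, |2|->3, |3|->5, |8|->10.5, |8|->10.5, |1|->1.5, |6|->8.5, |3|->5, |4|->7, |3|->5
Step 3: Attach original signs; sum ranks with positive sign and with negative sign.
W+ = 3 + 10.5 + 1.5 + 5 = 20
W- = 1.5 + 8.5 + 5 + 10.5 + 8.5 + 7 + 5 = 46
(Check: W+ + W- = 66 should equal n(n+1)/2 = 66.)
Step 4: Test statistic W = min(W+, W-) = 20.
Step 5: Ties in |d|, so use the tie-corrected normal approximation.
        E[W] = n(n+1)/4 = 11*12/4 = 33.
        Tie groups: |d|=1 (t=2), |d|=3 (t=3), |d|=6 (t=2), |d|=8 (t=2); sum(t^3 - t) = 42.
        Var[W] = n(n+1)(2n+1)/24 - sum(t^3-t)/48 = 3036/24 - 42/48 = 125.625.
        z = (W - E[W]) / sqrt(Var[W]) = (20 - 33) / 11.2083 = -1.1599.
        Two-sided p = 2*Phi(z) = 0.246106.
Step 6: alpha = 0.1. fail to reject H0.

W+ = 20, W- = 46, W = min = 20, p = 0.246106, fail to reject H0.


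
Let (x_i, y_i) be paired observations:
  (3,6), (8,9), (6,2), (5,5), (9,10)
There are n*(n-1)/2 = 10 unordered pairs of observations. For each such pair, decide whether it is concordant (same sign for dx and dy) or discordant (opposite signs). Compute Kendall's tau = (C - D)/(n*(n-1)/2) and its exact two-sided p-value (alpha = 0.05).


Step 1: Enumerate the 10 unordered pairs (i,j) with i<j and classify each by sign(x_j-x_i) * sign(y_j-y_i).
  (1,2):dx=+5,dy=+3->C; (1,3):dx=+3,dy=-4->D; (1,4):dx=+2,dy=-1->D; (1,5):dx=+6,dy=+4->C
  (2,3):dx=-2,dy=-7->C; (2,4):dx=-3,dy=-4->C; (2,5):dx=+1,dy=+1->C; (3,4):dx=-1,dy=+3->D
  (3,5):dx=+3,dy=+8->C; (4,5):dx=+4,dy=+5->C
Step 2: C = 7, D = 3, total pairs = 10.
Step 3: tau = (C - D)/(n(n-1)/2) = (7 - 3)/10 = 0.400000.
Step 4: Exact two-sided p-value (enumerate n! = 120 permutations of y under H0): p = 0.483333.
Step 5: alpha = 0.05. fail to reject H0.

tau_b = 0.4000 (C=7, D=3), p = 0.483333, fail to reject H0.


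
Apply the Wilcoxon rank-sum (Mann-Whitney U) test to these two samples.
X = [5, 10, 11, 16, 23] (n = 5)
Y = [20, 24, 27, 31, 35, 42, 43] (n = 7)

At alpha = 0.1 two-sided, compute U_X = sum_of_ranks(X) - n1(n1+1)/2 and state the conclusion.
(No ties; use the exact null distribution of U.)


Step 1: Combine and sort all 12 observations; assign midranks.
sorted (value, group): (5,X), (10,X), (11,X), (16,X), (20,Y), (23,X), (24,Y), (27,Y), (31,Y), (35,Y), (42,Y), (43,Y)
ranks: 5->1, 10->2, 11->3, 16->4, 20->5, 23->6, 24->7, 27->8, 31->9, 35->10, 42->11, 43->12
Step 2: Rank sum for X: R1 = 1 + 2 + 3 + 4 + 6 = 16.
Step 3: U_X = R1 - n1(n1+1)/2 = 16 - 5*6/2 = 16 - 15 = 1.
       U_Y = n1*n2 - U_X = 35 - 1 = 34.
Step 4: No ties, so the exact null distribution of U (based on enumerating the C(12,5) = 792 equally likely rank assignments) gives the two-sided p-value.
Step 5: p-value = 0.005051; compare to alpha = 0.1. reject H0.

U_X = 1, p = 0.005051, reject H0 at alpha = 0.1.


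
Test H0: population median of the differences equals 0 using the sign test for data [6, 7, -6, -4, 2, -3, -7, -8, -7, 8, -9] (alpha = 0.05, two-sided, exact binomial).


Step 1: Discard zero differences. Original n = 11; n_eff = number of nonzero differences = 11.
Nonzero differences (with sign): +6, +7, -6, -4, +2, -3, -7, -8, -7, +8, -9
Step 2: Count signs: positive = 4, negative = 7.
Step 3: Under H0: P(positive) = 0.5, so the number of positives S ~ Bin(11, 0.5).
Step 4: Two-sided exact p-value = sum of Bin(11,0.5) probabilities at or below the observed probability = 0.548828.
Step 5: alpha = 0.05. fail to reject H0.

n_eff = 11, pos = 4, neg = 7, p = 0.548828, fail to reject H0.


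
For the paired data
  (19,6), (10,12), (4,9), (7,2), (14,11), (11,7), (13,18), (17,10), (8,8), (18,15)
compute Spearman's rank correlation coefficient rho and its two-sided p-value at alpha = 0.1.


Step 1: Rank x and y separately (midranks; no ties here).
rank(x): 19->10, 10->4, 4->1, 7->2, 14->7, 11->5, 13->6, 17->8, 8->3, 18->9
rank(y): 6->2, 12->8, 9->5, 2->1, 11->7, 7->3, 18->10, 10->6, 8->4, 15->9
Step 2: d_i = R_x(i) - R_y(i); compute d_i^2.
  (10-2)^2=64, (4-8)^2=16, (1-5)^2=16, (2-1)^2=1, (7-7)^2=0, (5-3)^2=4, (6-10)^2=16, (8-6)^2=4, (3-4)^2=1, (9-9)^2=0
sum(d^2) = 122.
Step 3: rho = 1 - 6*122 / (10*(10^2 - 1)) = 1 - 732/990 = 0.260606.
Step 4: Under H0, t = rho * sqrt((n-2)/(1-rho^2)) = 0.7635 ~ t(8).
Step 5: Two-sided p-value from the t-distribution with 8 df = 0.467089.
Step 6: alpha = 0.1. fail to reject H0.

rho = 0.2606, p = 0.467089, fail to reject H0 at alpha = 0.1.


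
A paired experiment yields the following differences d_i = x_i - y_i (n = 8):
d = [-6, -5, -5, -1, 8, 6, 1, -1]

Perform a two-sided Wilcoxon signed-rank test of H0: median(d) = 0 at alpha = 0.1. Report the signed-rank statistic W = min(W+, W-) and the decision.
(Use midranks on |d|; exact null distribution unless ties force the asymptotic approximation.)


Step 1: Drop any zero differences (none here) and take |d_i|.
|d| = [6, 5, 5, 1, 8, 6, 1, 1]
Step 2: Midrank |d_i| (ties get averaged ranks).
ranks: |6|->6.5, |5|->4.5, |5|->4.5, |1|->2, |8|->8, |6|->6.5, |1|->2, |1|->2
Step 3: Attach original signs; sum ranks with positive sign and with negative sign.
W+ = 8 + 6.5 + 2 = 16.5
W- = 6.5 + 4.5 + 4.5 + 2 + 2 = 19.5
(Check: W+ + W- = 36 should equal n(n+1)/2 = 36.)
Step 4: Test statistic W = min(W+, W-) = 16.5.
Step 5: Ties in |d|, so use the tie-corrected normal approximation.
        E[W] = n(n+1)/4 = 8*9/4 = 18.
        Tie groups: |d|=1 (t=3), |d|=5 (t=2), |d|=6 (t=2); sum(t^3 - t) = 36.
        Var[W] = n(n+1)(2n+1)/24 - sum(t^3-t)/48 = 1224/24 - 36/48 = 50.25.
        z = (W - E[W]) / sqrt(Var[W]) = (16.5 - 18) / 7.0887 = -0.2116.
        Two-sided p = 2*Phi(z) = 0.832416.
Step 6: alpha = 0.1. fail to reject H0.

W+ = 16.5, W- = 19.5, W = min = 16.5, p = 0.832416, fail to reject H0.


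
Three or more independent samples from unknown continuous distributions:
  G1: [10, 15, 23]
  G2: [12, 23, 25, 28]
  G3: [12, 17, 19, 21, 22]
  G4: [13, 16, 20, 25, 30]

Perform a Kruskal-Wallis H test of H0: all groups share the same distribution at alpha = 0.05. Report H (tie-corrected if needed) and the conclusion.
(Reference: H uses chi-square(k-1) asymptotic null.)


Step 1: Combine all N = 17 observations and assign midranks.
sorted (value, group, rank): (10,G1,1), (12,G2,2.5), (12,G3,2.5), (13,G4,4), (15,G1,5), (16,G4,6), (17,G3,7), (19,G3,8), (20,G4,9), (21,G3,10), (22,G3,11), (23,G1,12.5), (23,G2,12.5), (25,G2,14.5), (25,G4,14.5), (28,G2,16), (30,G4,17)
Step 2: Sum ranks within each group.
R_1 = 18.5 (n_1 = 3)
R_2 = 45.5 (n_2 = 4)
R_3 = 38.5 (n_3 = 5)
R_4 = 50.5 (n_4 = 5)
Step 3: H = 12/(N(N+1)) * sum(R_i^2/n_i) - 3(N+1)
     = 12/(17*18) * (18.5^2/3 + 45.5^2/4 + 38.5^2/5 + 50.5^2/5) - 3*18
     = 0.039216 * 1438.15 - 54
     = 2.397876.
Step 4: Ties present; correction factor C = 1 - 18/(17^3 - 17) = 0.996324. Corrected H = 2.397876 / 0.996324 = 2.406724.
Step 5: Under H0, H ~ chi^2(3); p-value = 0.492384.
Step 6: alpha = 0.05. fail to reject H0.

H = 2.4067, df = 3, p = 0.492384, fail to reject H0.


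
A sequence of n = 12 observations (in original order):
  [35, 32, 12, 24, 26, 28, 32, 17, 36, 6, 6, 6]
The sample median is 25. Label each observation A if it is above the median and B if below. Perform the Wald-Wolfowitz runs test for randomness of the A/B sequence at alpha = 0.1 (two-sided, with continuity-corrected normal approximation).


Step 1: Compute median = 25; label A = above, B = below.
Labels in order: AABBAAABABBB  (n_A = 6, n_B = 6)
Step 2: Count runs R = 6.
Step 3: Under H0 (random ordering), E[R] = 2*n_A*n_B/(n_A+n_B) + 1 = 2*6*6/12 + 1 = 7.0000.
        Var[R] = 2*n_A*n_B*(2*n_A*n_B - n_A - n_B) / ((n_A+n_B)^2 * (n_A+n_B-1)) = 4320/1584 = 2.7273.
        SD[R] = 1.6514.
Step 4: Continuity-corrected z = (R + 0.5 - E[R]) / SD[R] = (6 + 0.5 - 7.0000) / 1.6514 = -0.3028.
Step 5: Two-sided p-value via normal approximation = 2*(1 - Phi(|z|)) = 0.762069.
Step 6: alpha = 0.1. fail to reject H0.

R = 6, z = -0.3028, p = 0.762069, fail to reject H0.


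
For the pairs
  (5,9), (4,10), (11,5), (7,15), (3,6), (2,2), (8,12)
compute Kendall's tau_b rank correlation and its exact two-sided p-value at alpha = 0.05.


Step 1: Enumerate the 21 unordered pairs (i,j) with i<j and classify each by sign(x_j-x_i) * sign(y_j-y_i).
  (1,2):dx=-1,dy=+1->D; (1,3):dx=+6,dy=-4->D; (1,4):dx=+2,dy=+6->C; (1,5):dx=-2,dy=-3->C
  (1,6):dx=-3,dy=-7->C; (1,7):dx=+3,dy=+3->C; (2,3):dx=+7,dy=-5->D; (2,4):dx=+3,dy=+5->C
  (2,5):dx=-1,dy=-4->C; (2,6):dx=-2,dy=-8->C; (2,7):dx=+4,dy=+2->C; (3,4):dx=-4,dy=+10->D
  (3,5):dx=-8,dy=+1->D; (3,6):dx=-9,dy=-3->C; (3,7):dx=-3,dy=+7->D; (4,5):dx=-4,dy=-9->C
  (4,6):dx=-5,dy=-13->C; (4,7):dx=+1,dy=-3->D; (5,6):dx=-1,dy=-4->C; (5,7):dx=+5,dy=+6->C
  (6,7):dx=+6,dy=+10->C
Step 2: C = 14, D = 7, total pairs = 21.
Step 3: tau = (C - D)/(n(n-1)/2) = (14 - 7)/21 = 0.333333.
Step 4: Exact two-sided p-value (enumerate n! = 5040 permutations of y under H0): p = 0.381349.
Step 5: alpha = 0.05. fail to reject H0.

tau_b = 0.3333 (C=14, D=7), p = 0.381349, fail to reject H0.


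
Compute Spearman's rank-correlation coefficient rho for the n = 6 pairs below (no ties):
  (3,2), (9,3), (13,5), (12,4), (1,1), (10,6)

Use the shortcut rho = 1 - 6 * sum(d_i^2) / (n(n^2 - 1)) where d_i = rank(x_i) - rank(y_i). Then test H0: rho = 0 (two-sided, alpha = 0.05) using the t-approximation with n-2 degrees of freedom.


Step 1: Rank x and y separately (midranks; no ties here).
rank(x): 3->2, 9->3, 13->6, 12->5, 1->1, 10->4
rank(y): 2->2, 3->3, 5->5, 4->4, 1->1, 6->6
Step 2: d_i = R_x(i) - R_y(i); compute d_i^2.
  (2-2)^2=0, (3-3)^2=0, (6-5)^2=1, (5-4)^2=1, (1-1)^2=0, (4-6)^2=4
sum(d^2) = 6.
Step 3: rho = 1 - 6*6 / (6*(6^2 - 1)) = 1 - 36/210 = 0.828571.
Step 4: Under H0, t = rho * sqrt((n-2)/(1-rho^2)) = 2.9598 ~ t(4).
Step 5: Two-sided p-value from the t-distribution with 4 df = 0.041563.
Step 6: alpha = 0.05. reject H0.

rho = 0.8286, p = 0.041563, reject H0 at alpha = 0.05.


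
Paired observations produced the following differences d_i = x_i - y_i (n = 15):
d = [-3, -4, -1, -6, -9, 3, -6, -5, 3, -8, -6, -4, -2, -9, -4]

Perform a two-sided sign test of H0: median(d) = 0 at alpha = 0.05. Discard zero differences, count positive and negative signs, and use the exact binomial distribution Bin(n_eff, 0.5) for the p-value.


Step 1: Discard zero differences. Original n = 15; n_eff = number of nonzero differences = 15.
Nonzero differences (with sign): -3, -4, -1, -6, -9, +3, -6, -5, +3, -8, -6, -4, -2, -9, -4
Step 2: Count signs: positive = 2, negative = 13.
Step 3: Under H0: P(positive) = 0.5, so the number of positives S ~ Bin(15, 0.5).
Step 4: Two-sided exact p-value = sum of Bin(15,0.5) probabilities at or below the observed probability = 0.007385.
Step 5: alpha = 0.05. reject H0.

n_eff = 15, pos = 2, neg = 13, p = 0.007385, reject H0.


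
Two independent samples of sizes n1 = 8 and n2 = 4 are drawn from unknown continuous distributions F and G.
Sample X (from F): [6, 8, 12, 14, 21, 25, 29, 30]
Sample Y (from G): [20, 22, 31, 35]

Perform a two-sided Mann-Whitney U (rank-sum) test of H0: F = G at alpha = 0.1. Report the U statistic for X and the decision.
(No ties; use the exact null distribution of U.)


Step 1: Combine and sort all 12 observations; assign midranks.
sorted (value, group): (6,X), (8,X), (12,X), (14,X), (20,Y), (21,X), (22,Y), (25,X), (29,X), (30,X), (31,Y), (35,Y)
ranks: 6->1, 8->2, 12->3, 14->4, 20->5, 21->6, 22->7, 25->8, 29->9, 30->10, 31->11, 35->12
Step 2: Rank sum for X: R1 = 1 + 2 + 3 + 4 + 6 + 8 + 9 + 10 = 43.
Step 3: U_X = R1 - n1(n1+1)/2 = 43 - 8*9/2 = 43 - 36 = 7.
       U_Y = n1*n2 - U_X = 32 - 7 = 25.
Step 4: No ties, so the exact null distribution of U (based on enumerating the C(12,8) = 495 equally likely rank assignments) gives the two-sided p-value.
Step 5: p-value = 0.153535; compare to alpha = 0.1. fail to reject H0.

U_X = 7, p = 0.153535, fail to reject H0 at alpha = 0.1.


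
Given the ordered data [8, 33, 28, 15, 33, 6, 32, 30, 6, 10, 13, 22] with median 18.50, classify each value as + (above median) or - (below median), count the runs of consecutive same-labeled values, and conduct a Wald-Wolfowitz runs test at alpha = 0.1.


Step 1: Compute median = 18.50; label A = above, B = below.
Labels in order: BAABABAABBBA  (n_A = 6, n_B = 6)
Step 2: Count runs R = 8.
Step 3: Under H0 (random ordering), E[R] = 2*n_A*n_B/(n_A+n_B) + 1 = 2*6*6/12 + 1 = 7.0000.
        Var[R] = 2*n_A*n_B*(2*n_A*n_B - n_A - n_B) / ((n_A+n_B)^2 * (n_A+n_B-1)) = 4320/1584 = 2.7273.
        SD[R] = 1.6514.
Step 4: Continuity-corrected z = (R - 0.5 - E[R]) / SD[R] = (8 - 0.5 - 7.0000) / 1.6514 = 0.3028.
Step 5: Two-sided p-value via normal approximation = 2*(1 - Phi(|z|)) = 0.762069.
Step 6: alpha = 0.1. fail to reject H0.

R = 8, z = 0.3028, p = 0.762069, fail to reject H0.


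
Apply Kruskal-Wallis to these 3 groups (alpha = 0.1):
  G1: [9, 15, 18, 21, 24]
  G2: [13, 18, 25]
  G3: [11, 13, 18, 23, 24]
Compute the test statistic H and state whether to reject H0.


Step 1: Combine all N = 13 observations and assign midranks.
sorted (value, group, rank): (9,G1,1), (11,G3,2), (13,G2,3.5), (13,G3,3.5), (15,G1,5), (18,G1,7), (18,G2,7), (18,G3,7), (21,G1,9), (23,G3,10), (24,G1,11.5), (24,G3,11.5), (25,G2,13)
Step 2: Sum ranks within each group.
R_1 = 33.5 (n_1 = 5)
R_2 = 23.5 (n_2 = 3)
R_3 = 34 (n_3 = 5)
Step 3: H = 12/(N(N+1)) * sum(R_i^2/n_i) - 3(N+1)
     = 12/(13*14) * (33.5^2/5 + 23.5^2/3 + 34^2/5) - 3*14
     = 0.065934 * 639.733 - 42
     = 0.180220.
Step 4: Ties present; correction factor C = 1 - 36/(13^3 - 13) = 0.983516. Corrected H = 0.180220 / 0.983516 = 0.183240.
Step 5: Under H0, H ~ chi^2(2); p-value = 0.912452.
Step 6: alpha = 0.1. fail to reject H0.

H = 0.1832, df = 2, p = 0.912452, fail to reject H0.


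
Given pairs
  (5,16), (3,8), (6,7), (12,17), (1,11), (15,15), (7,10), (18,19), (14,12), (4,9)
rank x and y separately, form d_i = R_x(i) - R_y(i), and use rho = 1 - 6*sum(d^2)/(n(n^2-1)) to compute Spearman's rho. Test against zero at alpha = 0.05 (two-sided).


Step 1: Rank x and y separately (midranks; no ties here).
rank(x): 5->4, 3->2, 6->5, 12->7, 1->1, 15->9, 7->6, 18->10, 14->8, 4->3
rank(y): 16->8, 8->2, 7->1, 17->9, 11->5, 15->7, 10->4, 19->10, 12->6, 9->3
Step 2: d_i = R_x(i) - R_y(i); compute d_i^2.
  (4-8)^2=16, (2-2)^2=0, (5-1)^2=16, (7-9)^2=4, (1-5)^2=16, (9-7)^2=4, (6-4)^2=4, (10-10)^2=0, (8-6)^2=4, (3-3)^2=0
sum(d^2) = 64.
Step 3: rho = 1 - 6*64 / (10*(10^2 - 1)) = 1 - 384/990 = 0.612121.
Step 4: Under H0, t = rho * sqrt((n-2)/(1-rho^2)) = 2.1895 ~ t(8).
Step 5: Two-sided p-value from the t-distribution with 8 df = 0.059972.
Step 6: alpha = 0.05. fail to reject H0.

rho = 0.6121, p = 0.059972, fail to reject H0 at alpha = 0.05.


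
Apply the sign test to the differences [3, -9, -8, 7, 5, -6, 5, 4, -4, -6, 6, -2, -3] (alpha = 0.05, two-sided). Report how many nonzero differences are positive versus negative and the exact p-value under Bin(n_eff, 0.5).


Step 1: Discard zero differences. Original n = 13; n_eff = number of nonzero differences = 13.
Nonzero differences (with sign): +3, -9, -8, +7, +5, -6, +5, +4, -4, -6, +6, -2, -3
Step 2: Count signs: positive = 6, negative = 7.
Step 3: Under H0: P(positive) = 0.5, so the number of positives S ~ Bin(13, 0.5).
Step 4: Two-sided exact p-value = sum of Bin(13,0.5) probabilities at or below the observed probability = 1.000000.
Step 5: alpha = 0.05. fail to reject H0.

n_eff = 13, pos = 6, neg = 7, p = 1.000000, fail to reject H0.


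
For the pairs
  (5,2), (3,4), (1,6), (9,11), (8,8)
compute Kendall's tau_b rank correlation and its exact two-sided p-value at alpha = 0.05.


Step 1: Enumerate the 10 unordered pairs (i,j) with i<j and classify each by sign(x_j-x_i) * sign(y_j-y_i).
  (1,2):dx=-2,dy=+2->D; (1,3):dx=-4,dy=+4->D; (1,4):dx=+4,dy=+9->C; (1,5):dx=+3,dy=+6->C
  (2,3):dx=-2,dy=+2->D; (2,4):dx=+6,dy=+7->C; (2,5):dx=+5,dy=+4->C; (3,4):dx=+8,dy=+5->C
  (3,5):dx=+7,dy=+2->C; (4,5):dx=-1,dy=-3->C
Step 2: C = 7, D = 3, total pairs = 10.
Step 3: tau = (C - D)/(n(n-1)/2) = (7 - 3)/10 = 0.400000.
Step 4: Exact two-sided p-value (enumerate n! = 120 permutations of y under H0): p = 0.483333.
Step 5: alpha = 0.05. fail to reject H0.

tau_b = 0.4000 (C=7, D=3), p = 0.483333, fail to reject H0.


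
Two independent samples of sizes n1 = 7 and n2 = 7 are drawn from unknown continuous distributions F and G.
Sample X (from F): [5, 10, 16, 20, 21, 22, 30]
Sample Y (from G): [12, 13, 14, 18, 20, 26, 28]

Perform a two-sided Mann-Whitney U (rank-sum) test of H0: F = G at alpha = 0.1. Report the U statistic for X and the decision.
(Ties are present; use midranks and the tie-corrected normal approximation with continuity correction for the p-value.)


Step 1: Combine and sort all 14 observations; assign midranks.
sorted (value, group): (5,X), (10,X), (12,Y), (13,Y), (14,Y), (16,X), (18,Y), (20,X), (20,Y), (21,X), (22,X), (26,Y), (28,Y), (30,X)
ranks: 5->1, 10->2, 12->3, 13->4, 14->5, 16->6, 18->7, 20->8.5, 20->8.5, 21->10, 22->11, 26->12, 28->13, 30->14
Step 2: Rank sum for X: R1 = 1 + 2 + 6 + 8.5 + 10 + 11 + 14 = 52.5.
Step 3: U_X = R1 - n1(n1+1)/2 = 52.5 - 7*8/2 = 52.5 - 28 = 24.5.
       U_Y = n1*n2 - U_X = 49 - 24.5 = 24.5.
Step 4: Ties are present, so use the tie-corrected normal approximation (with continuity correction) for the p-value.
Step 5: p-value = 1.000000; compare to alpha = 0.1. fail to reject H0.

U_X = 24.5, p = 1.000000, fail to reject H0 at alpha = 0.1.


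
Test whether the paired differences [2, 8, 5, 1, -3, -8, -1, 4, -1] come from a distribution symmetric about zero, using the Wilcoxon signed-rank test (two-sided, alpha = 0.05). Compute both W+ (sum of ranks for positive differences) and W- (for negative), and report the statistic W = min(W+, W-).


Step 1: Drop any zero differences (none here) and take |d_i|.
|d| = [2, 8, 5, 1, 3, 8, 1, 4, 1]
Step 2: Midrank |d_i| (ties get averaged ranks).
ranks: |2|->4, |8|->8.5, |5|->7, |1|->2, |3|->5, |8|->8.5, |1|->2, |4|->6, |1|->2
Step 3: Attach original signs; sum ranks with positive sign and with negative sign.
W+ = 4 + 8.5 + 7 + 2 + 6 = 27.5
W- = 5 + 8.5 + 2 + 2 = 17.5
(Check: W+ + W- = 45 should equal n(n+1)/2 = 45.)
Step 4: Test statistic W = min(W+, W-) = 17.5.
Step 5: Ties in |d|, so use the tie-corrected normal approximation.
        E[W] = n(n+1)/4 = 9*10/4 = 22.5.
        Tie groups: |d|=1 (t=3), |d|=8 (t=2); sum(t^3 - t) = 30.
        Var[W] = n(n+1)(2n+1)/24 - sum(t^3-t)/48 = 1710/24 - 30/48 = 70.625.
        z = (W - E[W]) / sqrt(Var[W]) = (17.5 - 22.5) / 8.4039 = -0.5950.
        Two-sided p = 2*Phi(z) = 0.551867.
Step 6: alpha = 0.05. fail to reject H0.

W+ = 27.5, W- = 17.5, W = min = 17.5, p = 0.551867, fail to reject H0.


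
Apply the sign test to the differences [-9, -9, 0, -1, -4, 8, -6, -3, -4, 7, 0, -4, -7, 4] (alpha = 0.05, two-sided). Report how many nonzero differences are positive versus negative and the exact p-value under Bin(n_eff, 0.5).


Step 1: Discard zero differences. Original n = 14; n_eff = number of nonzero differences = 12.
Nonzero differences (with sign): -9, -9, -1, -4, +8, -6, -3, -4, +7, -4, -7, +4
Step 2: Count signs: positive = 3, negative = 9.
Step 3: Under H0: P(positive) = 0.5, so the number of positives S ~ Bin(12, 0.5).
Step 4: Two-sided exact p-value = sum of Bin(12,0.5) probabilities at or below the observed probability = 0.145996.
Step 5: alpha = 0.05. fail to reject H0.

n_eff = 12, pos = 3, neg = 9, p = 0.145996, fail to reject H0.


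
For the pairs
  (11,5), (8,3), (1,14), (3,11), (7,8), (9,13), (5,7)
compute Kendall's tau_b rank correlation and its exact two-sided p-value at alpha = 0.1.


Step 1: Enumerate the 21 unordered pairs (i,j) with i<j and classify each by sign(x_j-x_i) * sign(y_j-y_i).
  (1,2):dx=-3,dy=-2->C; (1,3):dx=-10,dy=+9->D; (1,4):dx=-8,dy=+6->D; (1,5):dx=-4,dy=+3->D
  (1,6):dx=-2,dy=+8->D; (1,7):dx=-6,dy=+2->D; (2,3):dx=-7,dy=+11->D; (2,4):dx=-5,dy=+8->D
  (2,5):dx=-1,dy=+5->D; (2,6):dx=+1,dy=+10->C; (2,7):dx=-3,dy=+4->D; (3,4):dx=+2,dy=-3->D
  (3,5):dx=+6,dy=-6->D; (3,6):dx=+8,dy=-1->D; (3,7):dx=+4,dy=-7->D; (4,5):dx=+4,dy=-3->D
  (4,6):dx=+6,dy=+2->C; (4,7):dx=+2,dy=-4->D; (5,6):dx=+2,dy=+5->C; (5,7):dx=-2,dy=-1->C
  (6,7):dx=-4,dy=-6->C
Step 2: C = 6, D = 15, total pairs = 21.
Step 3: tau = (C - D)/(n(n-1)/2) = (6 - 15)/21 = -0.428571.
Step 4: Exact two-sided p-value (enumerate n! = 5040 permutations of y under H0): p = 0.238889.
Step 5: alpha = 0.1. fail to reject H0.

tau_b = -0.4286 (C=6, D=15), p = 0.238889, fail to reject H0.


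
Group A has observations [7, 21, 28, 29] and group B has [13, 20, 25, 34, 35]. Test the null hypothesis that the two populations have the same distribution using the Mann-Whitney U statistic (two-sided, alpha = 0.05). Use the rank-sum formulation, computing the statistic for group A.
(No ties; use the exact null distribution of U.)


Step 1: Combine and sort all 9 observations; assign midranks.
sorted (value, group): (7,X), (13,Y), (20,Y), (21,X), (25,Y), (28,X), (29,X), (34,Y), (35,Y)
ranks: 7->1, 13->2, 20->3, 21->4, 25->5, 28->6, 29->7, 34->8, 35->9
Step 2: Rank sum for X: R1 = 1 + 4 + 6 + 7 = 18.
Step 3: U_X = R1 - n1(n1+1)/2 = 18 - 4*5/2 = 18 - 10 = 8.
       U_Y = n1*n2 - U_X = 20 - 8 = 12.
Step 4: No ties, so the exact null distribution of U (based on enumerating the C(9,4) = 126 equally likely rank assignments) gives the two-sided p-value.
Step 5: p-value = 0.730159; compare to alpha = 0.05. fail to reject H0.

U_X = 8, p = 0.730159, fail to reject H0 at alpha = 0.05.


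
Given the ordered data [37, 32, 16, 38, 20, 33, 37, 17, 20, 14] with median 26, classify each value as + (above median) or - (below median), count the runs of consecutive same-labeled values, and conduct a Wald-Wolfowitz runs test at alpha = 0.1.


Step 1: Compute median = 26; label A = above, B = below.
Labels in order: AABABAABBB  (n_A = 5, n_B = 5)
Step 2: Count runs R = 6.
Step 3: Under H0 (random ordering), E[R] = 2*n_A*n_B/(n_A+n_B) + 1 = 2*5*5/10 + 1 = 6.0000.
        Var[R] = 2*n_A*n_B*(2*n_A*n_B - n_A - n_B) / ((n_A+n_B)^2 * (n_A+n_B-1)) = 2000/900 = 2.2222.
        SD[R] = 1.4907.
Step 4: R = E[R], so z = 0 with no continuity correction.
Step 5: Two-sided p-value via normal approximation = 2*(1 - Phi(|z|)) = 1.000000.
Step 6: alpha = 0.1. fail to reject H0.

R = 6, z = 0.0000, p = 1.000000, fail to reject H0.


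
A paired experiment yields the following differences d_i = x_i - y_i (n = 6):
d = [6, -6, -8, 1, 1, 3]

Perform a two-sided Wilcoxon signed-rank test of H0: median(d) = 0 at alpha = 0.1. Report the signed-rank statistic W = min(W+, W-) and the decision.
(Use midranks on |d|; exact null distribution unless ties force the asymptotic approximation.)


Step 1: Drop any zero differences (none here) and take |d_i|.
|d| = [6, 6, 8, 1, 1, 3]
Step 2: Midrank |d_i| (ties get averaged ranks).
ranks: |6|->4.5, |6|->4.5, |8|->6, |1|->1.5, |1|->1.5, |3|->3
Step 3: Attach original signs; sum ranks with positive sign and with negative sign.
W+ = 4.5 + 1.5 + 1.5 + 3 = 10.5
W- = 4.5 + 6 = 10.5
(Check: W+ + W- = 21 should equal n(n+1)/2 = 21.)
Step 4: Test statistic W = min(W+, W-) = 10.5.
Step 5: Ties in |d|, so use the tie-corrected normal approximation.
        E[W] = n(n+1)/4 = 6*7/4 = 10.5.
        Tie groups: |d|=1 (t=2), |d|=6 (t=2); sum(t^3 - t) = 12.
        Var[W] = n(n+1)(2n+1)/24 - sum(t^3-t)/48 = 546/24 - 12/48 = 22.5.
        z = (W - E[W]) / sqrt(Var[W]) = (10.5 - 10.5) / 4.7434 = 0.0000.
        Two-sided p = 2*Phi(z) = 1.000000.
Step 6: alpha = 0.1. fail to reject H0.

W+ = 10.5, W- = 10.5, W = min = 10.5, p = 1.000000, fail to reject H0.


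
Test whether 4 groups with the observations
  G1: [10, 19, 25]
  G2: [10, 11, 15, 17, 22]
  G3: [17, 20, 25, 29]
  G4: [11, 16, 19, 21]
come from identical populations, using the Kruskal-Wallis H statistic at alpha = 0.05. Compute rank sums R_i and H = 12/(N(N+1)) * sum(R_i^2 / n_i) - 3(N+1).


Step 1: Combine all N = 16 observations and assign midranks.
sorted (value, group, rank): (10,G1,1.5), (10,G2,1.5), (11,G2,3.5), (11,G4,3.5), (15,G2,5), (16,G4,6), (17,G2,7.5), (17,G3,7.5), (19,G1,9.5), (19,G4,9.5), (20,G3,11), (21,G4,12), (22,G2,13), (25,G1,14.5), (25,G3,14.5), (29,G3,16)
Step 2: Sum ranks within each group.
R_1 = 25.5 (n_1 = 3)
R_2 = 30.5 (n_2 = 5)
R_3 = 49 (n_3 = 4)
R_4 = 31 (n_4 = 4)
Step 3: H = 12/(N(N+1)) * sum(R_i^2/n_i) - 3(N+1)
     = 12/(16*17) * (25.5^2/3 + 30.5^2/5 + 49^2/4 + 31^2/4) - 3*17
     = 0.044118 * 1243.3 - 51
     = 3.851471.
Step 4: Ties present; correction factor C = 1 - 30/(16^3 - 16) = 0.992647. Corrected H = 3.851471 / 0.992647 = 3.880000.
Step 5: Under H0, H ~ chi^2(3); p-value = 0.274717.
Step 6: alpha = 0.05. fail to reject H0.

H = 3.8800, df = 3, p = 0.274717, fail to reject H0.
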